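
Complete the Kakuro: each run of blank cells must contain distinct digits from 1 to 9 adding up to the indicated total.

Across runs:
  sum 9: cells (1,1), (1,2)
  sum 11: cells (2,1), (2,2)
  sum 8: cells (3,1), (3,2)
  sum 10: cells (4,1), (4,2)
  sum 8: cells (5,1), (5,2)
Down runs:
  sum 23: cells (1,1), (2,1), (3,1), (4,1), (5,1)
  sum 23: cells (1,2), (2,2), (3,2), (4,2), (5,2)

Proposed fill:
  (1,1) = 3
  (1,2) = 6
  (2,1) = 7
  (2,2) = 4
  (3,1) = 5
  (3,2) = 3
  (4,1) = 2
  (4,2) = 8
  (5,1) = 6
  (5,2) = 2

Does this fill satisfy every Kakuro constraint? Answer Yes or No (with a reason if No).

Across: 3+6=9; 7+4=11; 5+3=8; 2+8=10; 6+2=8. Down: 3+7+5+2+6=23; 6+4+3+8+2=23. No digit repeats within any run.

Yes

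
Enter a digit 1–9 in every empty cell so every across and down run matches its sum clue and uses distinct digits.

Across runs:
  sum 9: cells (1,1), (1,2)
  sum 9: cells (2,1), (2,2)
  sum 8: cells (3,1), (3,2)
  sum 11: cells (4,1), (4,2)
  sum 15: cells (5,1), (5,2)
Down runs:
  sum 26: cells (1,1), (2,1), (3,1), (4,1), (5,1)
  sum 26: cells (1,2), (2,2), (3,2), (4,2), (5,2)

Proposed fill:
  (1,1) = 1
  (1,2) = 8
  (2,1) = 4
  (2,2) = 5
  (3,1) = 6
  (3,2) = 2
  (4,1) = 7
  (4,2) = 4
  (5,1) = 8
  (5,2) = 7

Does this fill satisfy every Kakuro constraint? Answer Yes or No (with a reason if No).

Yes

Across: 1+8=9; 4+5=9; 6+2=8; 7+4=11; 8+7=15. Down: 1+4+6+7+8=26; 8+5+2+4+7=26. No digit repeats within any run.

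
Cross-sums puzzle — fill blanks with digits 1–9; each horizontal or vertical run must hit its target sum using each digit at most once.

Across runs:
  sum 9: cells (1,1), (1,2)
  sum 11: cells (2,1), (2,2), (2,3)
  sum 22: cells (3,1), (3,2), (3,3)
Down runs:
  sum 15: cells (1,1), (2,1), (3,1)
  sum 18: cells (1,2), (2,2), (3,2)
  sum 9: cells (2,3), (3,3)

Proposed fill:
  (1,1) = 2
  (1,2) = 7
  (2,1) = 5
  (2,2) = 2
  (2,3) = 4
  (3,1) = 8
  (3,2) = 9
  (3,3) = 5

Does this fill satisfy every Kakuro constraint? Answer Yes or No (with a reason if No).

Across: 2+7=9; 5+2+4=11; 8+9+5=22. Down: 2+5+8=15; 7+2+9=18; 4+5=9. No digit repeats within any run.

Yes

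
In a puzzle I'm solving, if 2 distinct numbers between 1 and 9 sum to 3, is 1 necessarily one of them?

Yes

The only way to make 3 from 2 distinct digits is {1,2}, which contains 1.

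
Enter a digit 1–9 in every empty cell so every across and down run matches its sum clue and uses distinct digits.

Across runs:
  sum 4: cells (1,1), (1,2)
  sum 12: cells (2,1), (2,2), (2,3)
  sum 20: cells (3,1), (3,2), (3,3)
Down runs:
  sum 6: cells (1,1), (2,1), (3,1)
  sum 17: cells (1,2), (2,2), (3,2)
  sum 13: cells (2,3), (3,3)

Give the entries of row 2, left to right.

4 in 2 cells must be {1,3}; 6 in 3 cells must be {1,2,3}.
Only 3 fits (3,1) under both its across sum 20 and down sum 6.
Given what's placed, (1,1) must be 1 to fit the 4 across and 6 down.
(1,2) = 4 − 1 = 3 completes the 4 across.
(2,1) = 6 − 4 = 2 completes the 6 down.
No cell is forced outright now. (2,2) can only be 6 or 9 (the digits allowed by both its 12 across and its 17 down). If (2,2) = 9: then (2,3) would have to be in {1} for the 12 across but in {4,5,6,7,8,9} for the 13 down — contradiction. So (2,2) = 6.
(2,3) = 12 − 8 = 4 completes the 12 across.

2 6 4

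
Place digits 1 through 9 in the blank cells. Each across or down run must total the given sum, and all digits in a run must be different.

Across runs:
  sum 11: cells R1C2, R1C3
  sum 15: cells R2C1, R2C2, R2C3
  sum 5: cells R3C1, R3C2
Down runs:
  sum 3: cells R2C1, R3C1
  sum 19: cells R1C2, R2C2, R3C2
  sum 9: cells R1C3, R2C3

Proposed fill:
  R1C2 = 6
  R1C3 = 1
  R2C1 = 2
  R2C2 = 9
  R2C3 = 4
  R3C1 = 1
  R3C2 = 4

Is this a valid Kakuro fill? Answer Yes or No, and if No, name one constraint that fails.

No — the down run R1C3–R2C3 sums to 5, not 9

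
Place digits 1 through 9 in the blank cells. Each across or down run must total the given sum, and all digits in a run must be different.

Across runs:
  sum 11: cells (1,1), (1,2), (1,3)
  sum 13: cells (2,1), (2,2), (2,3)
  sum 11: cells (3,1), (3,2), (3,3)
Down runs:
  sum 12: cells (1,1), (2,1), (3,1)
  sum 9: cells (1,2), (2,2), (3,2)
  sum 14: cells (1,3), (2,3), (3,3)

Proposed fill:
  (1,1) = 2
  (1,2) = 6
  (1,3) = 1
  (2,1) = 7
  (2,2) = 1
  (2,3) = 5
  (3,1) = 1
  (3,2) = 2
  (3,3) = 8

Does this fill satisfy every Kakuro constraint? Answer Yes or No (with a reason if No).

No — the across run (1,1)–(1,3) sums to 9, not 11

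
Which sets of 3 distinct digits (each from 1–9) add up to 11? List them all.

3 distinct digits from 1–9 sum between 6 and 24.

{1,2,8}; {1,3,7}; {1,4,6}; {2,3,6}; {2,4,5}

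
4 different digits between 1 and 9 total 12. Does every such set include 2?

Every partition of 12 into 4 distinct digits includes 2: {1,2,3,6}, {1,2,4,5}.

Yes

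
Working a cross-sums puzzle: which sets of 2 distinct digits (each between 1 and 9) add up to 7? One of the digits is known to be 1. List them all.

2 distinct digits from 1–9 sum between 3 and 17.
Keeping only sets containing 1.
Only one set works: {1,6}.

{1,6}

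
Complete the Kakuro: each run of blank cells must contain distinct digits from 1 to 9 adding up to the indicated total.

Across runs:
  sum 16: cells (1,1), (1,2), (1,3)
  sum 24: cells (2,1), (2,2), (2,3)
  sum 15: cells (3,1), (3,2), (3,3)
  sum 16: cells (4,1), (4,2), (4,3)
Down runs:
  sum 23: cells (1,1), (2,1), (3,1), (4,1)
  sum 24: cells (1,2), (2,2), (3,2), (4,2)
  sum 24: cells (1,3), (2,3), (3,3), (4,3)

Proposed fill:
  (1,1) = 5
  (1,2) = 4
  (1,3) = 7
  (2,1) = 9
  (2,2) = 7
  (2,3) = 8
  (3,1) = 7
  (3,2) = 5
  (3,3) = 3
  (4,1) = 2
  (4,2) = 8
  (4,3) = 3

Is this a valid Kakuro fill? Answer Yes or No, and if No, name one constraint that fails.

No — the across run (4,1)–(4,3) sums to 13, not 16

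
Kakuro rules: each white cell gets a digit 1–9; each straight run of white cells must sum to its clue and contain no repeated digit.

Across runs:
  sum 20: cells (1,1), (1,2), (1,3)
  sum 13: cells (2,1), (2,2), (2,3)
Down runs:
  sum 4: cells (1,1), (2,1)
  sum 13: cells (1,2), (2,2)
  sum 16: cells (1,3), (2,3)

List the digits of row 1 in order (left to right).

3 8 9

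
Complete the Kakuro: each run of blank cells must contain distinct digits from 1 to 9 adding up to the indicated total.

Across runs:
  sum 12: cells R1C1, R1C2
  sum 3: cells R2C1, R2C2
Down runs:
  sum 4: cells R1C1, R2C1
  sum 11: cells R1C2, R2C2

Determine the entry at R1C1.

3

3 in 2 cells must be {1,2}; 4 in 2 cells must be {1,3}.
The 12 across and the 4 down share only 3, so R1C1 = 3.
R1C2 = 12 − 3 = 9 completes the 12 across.
R2C1 = 4 − 3 = 1 completes the 4 down.
R2C2 = 3 − 1 = 2 completes the 3 across.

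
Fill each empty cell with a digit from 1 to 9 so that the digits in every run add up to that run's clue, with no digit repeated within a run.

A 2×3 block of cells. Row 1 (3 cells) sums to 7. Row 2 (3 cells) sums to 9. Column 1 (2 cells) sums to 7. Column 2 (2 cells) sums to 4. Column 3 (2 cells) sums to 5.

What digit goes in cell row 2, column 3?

7 in 3 cells must be {1,2,4}; 4 in 2 cells must be {1,3}.
The 7 across and the 4 down share only 1, so (1,2) = 1.
(2,2) = 4 − 1 = 3 completes the 4 down.
Nothing is forced directly, so branch on (1,1), whose candidates are 2 or 4. If (1,1) = 4: that forces (1,3) = 2, after which (2,1) would have to be in {1,2,4,5} for the 9 across but in {3} for the 7 down — contradiction. So (1,1) = 2.
(1,3) = 7 − 3 = 4 completes the 7 across.
(2,1) = 7 − 2 = 5 completes the 7 down.
(2,3) = 9 − 8 = 1 completes the 9 across.

1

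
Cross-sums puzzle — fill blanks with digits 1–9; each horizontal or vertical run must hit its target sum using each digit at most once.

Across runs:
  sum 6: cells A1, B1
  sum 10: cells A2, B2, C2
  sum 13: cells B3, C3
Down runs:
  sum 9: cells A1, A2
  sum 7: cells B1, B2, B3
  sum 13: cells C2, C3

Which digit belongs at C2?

7 in 3 cells must be {1,2,4}.
The 13 across and the 7 down share only 4, so B3 = 4.
C3 = 13 − 4 = 9 completes the 13 across.
C2 = 13 − 9 = 4 completes the 13 down.
B2 = 1: the only remaining digit allowed by both the 10 across and the 7 down.
B1 = 7 − 5 = 2 completes the 7 down.
A2 = 10 − 5 = 5 completes the 10 across.
A1 = 6 − 2 = 4 completes the 6 across.

4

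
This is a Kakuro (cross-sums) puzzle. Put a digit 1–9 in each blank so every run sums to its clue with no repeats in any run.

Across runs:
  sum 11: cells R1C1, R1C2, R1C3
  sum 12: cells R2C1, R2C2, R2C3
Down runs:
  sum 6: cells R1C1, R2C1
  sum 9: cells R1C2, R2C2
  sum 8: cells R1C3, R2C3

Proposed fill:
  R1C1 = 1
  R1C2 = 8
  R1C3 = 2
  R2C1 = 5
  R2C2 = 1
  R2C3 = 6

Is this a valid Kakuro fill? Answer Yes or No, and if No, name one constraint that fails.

Yes

Across: 1+8+2=11; 5+1+6=12. Down: 1+5=6; 8+1=9; 2+6=8. No digit repeats within any run.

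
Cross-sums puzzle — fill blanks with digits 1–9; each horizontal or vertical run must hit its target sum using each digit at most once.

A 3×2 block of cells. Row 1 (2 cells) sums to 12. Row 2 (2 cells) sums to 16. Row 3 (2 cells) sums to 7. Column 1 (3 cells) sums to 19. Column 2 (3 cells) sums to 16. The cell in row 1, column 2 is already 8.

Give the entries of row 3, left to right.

16 in 2 cells must be {7,9}.
(1,1) = 12 − 8 = 4 completes the 12 across.
(2,2) = 7: the only remaining digit allowed by both the 16 across and the 16 down.
Given what's placed, (3,1) must be 6 to fit the 7 across and 19 down.
(3,2) = 7 − 6 = 1 completes the 7 across.
(2,1) = 16 − 7 = 9 completes the 16 across.

6 1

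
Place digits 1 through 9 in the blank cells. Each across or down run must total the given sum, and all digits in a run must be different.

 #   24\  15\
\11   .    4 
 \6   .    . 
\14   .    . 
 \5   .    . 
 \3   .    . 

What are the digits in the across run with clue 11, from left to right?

7, 4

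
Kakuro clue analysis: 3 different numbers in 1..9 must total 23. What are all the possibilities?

3 distinct digits from 1–9 sum between 6 and 24.
Only one set works: {6,8,9}.

{6,8,9}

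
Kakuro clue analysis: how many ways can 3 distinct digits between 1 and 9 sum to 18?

7

3 distinct digits from 1–9 sum between 6 and 24.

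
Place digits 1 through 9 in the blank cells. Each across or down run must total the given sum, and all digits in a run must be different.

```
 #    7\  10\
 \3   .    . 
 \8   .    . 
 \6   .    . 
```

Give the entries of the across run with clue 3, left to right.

2, 1

3 in 2 cells must be {1,2}; 7 in 3 cells must be {1,2,4}.
Nothing is forced directly, so branch on R1C1, whose candidates are 1 or 2. If R1C1 = 1: that forces R1C2 = 2, R2C1 = 2, after which R2C2 would have to be in {6} for the 8 across but in {1,3,5,7} for the 10 down — contradiction. So R1C1 = 2.
R1C2 = 3 − 2 = 1 completes the 3 across.
Given what's placed, R2C1 must be 1 to fit the 8 across and 7 down.
R2C2 = 8 − 1 = 7 completes the 8 across.
R3C1 = 7 − 3 = 4 completes the 7 down.
R3C2 = 6 − 4 = 2 completes the 6 across.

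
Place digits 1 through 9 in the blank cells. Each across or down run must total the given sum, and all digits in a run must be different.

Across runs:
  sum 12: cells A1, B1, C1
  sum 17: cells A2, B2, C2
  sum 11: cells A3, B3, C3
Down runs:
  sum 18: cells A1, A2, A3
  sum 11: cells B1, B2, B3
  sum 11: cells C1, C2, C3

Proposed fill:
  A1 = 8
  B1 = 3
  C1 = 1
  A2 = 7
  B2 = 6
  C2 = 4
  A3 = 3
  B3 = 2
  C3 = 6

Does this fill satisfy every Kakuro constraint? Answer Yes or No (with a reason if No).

Yes

Across: 8+3+1=12; 7+6+4=17; 3+2+6=11. Down: 8+7+3=18; 3+6+2=11; 1+4+6=11. No digit repeats within any run.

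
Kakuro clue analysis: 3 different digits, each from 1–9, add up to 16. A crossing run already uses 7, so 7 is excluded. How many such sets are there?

3 distinct digits from 1–9 sum between 6 and 24.
Dropping sets that contain 7.
Enumerating: {1,6,9}, {2,5,9}, {2,6,8}, {3,4,9}, {3,5,8}.

5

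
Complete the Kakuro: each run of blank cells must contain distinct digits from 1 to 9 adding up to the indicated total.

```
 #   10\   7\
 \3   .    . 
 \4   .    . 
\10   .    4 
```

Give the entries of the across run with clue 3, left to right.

3 in 2 cells must be {1,2}; 4 in 2 cells must be {1,3}; 7 in 3 cells must be {1,2,4}.
Given what's placed, R2C2 must be 1 to fit the 4 across and 7 down.
R3C1 = 10 − 4 = 6 completes the 10 across.
Given what's placed, R1C1 must be 1 to fit the 3 across and 10 down.
R1C2 = 3 − 1 = 2 completes the 3 across.
R2C1 = 4 − 1 = 3 completes the 4 across.

1 2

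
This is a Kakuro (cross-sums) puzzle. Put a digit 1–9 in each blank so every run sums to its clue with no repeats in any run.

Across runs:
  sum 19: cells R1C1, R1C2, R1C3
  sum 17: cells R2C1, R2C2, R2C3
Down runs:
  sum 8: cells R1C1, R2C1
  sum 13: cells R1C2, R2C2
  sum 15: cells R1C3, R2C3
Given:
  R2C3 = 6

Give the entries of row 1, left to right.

6 4 9

R1C3 = 15 − 6 = 9 completes the 15 down.
No cell is forced outright now. R2C1 can only be 2 or 3 or 7 (the digits allowed by both its 17 across and its 8 down). If R2C1 = 3: then R1C1 would have to be in {2,3,4,6,7,8} for the 19 across but in {5} for the 8 down — contradiction. If R2C1 = 7: then R1C1 would have to be in {2,3,4,6,7,8} for the 19 across but in {1} for the 8 down — contradiction. So R2C1 = 2.
R1C1 = 8 − 2 = 6 completes the 8 down.
R1C2 = 19 − 15 = 4 completes the 19 across.
R2C2 = 17 − 8 = 9 completes the 17 across.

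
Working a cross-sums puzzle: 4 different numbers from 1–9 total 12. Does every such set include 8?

Counterexample: {1,2,3,6} sums to 12 without using 8.

No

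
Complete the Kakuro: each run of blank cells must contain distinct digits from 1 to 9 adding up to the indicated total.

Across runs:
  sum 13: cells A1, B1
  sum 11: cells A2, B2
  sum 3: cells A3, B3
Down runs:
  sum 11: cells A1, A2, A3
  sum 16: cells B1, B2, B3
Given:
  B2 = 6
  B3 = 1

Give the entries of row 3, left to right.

2 1

3 in 2 cells must be {1,2}.
B1 = 16 − 7 = 9 completes the 16 down.
A2 = 11 − 6 = 5 completes the 11 across.
A3 = 3 − 1 = 2 completes the 3 across.
A1 = 13 − 9 = 4 completes the 13 across.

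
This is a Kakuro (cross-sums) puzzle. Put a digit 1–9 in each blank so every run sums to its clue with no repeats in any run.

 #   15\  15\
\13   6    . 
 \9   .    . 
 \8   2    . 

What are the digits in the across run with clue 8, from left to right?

R1C2 = 13 − 6 = 7 completes the 13 across.
R2C1 = 15 − 8 = 7 completes the 15 down.
R2C2 = 9 − 7 = 2 completes the 9 across.
R3C2 = 8 − 2 = 6 completes the 8 across.

2 6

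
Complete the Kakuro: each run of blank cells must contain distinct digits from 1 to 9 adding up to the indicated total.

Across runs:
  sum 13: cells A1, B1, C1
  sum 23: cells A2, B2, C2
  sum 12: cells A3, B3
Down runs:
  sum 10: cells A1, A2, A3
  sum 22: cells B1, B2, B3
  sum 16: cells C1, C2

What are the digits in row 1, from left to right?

1 5 7

23 in 3 cells must be {6,8,9}; 16 in 2 cells must be {7,9}.
Only 6 fits A2 under both its across sum 23 and down sum 10.
Given what's placed, C2 must be 9 to fit the 23 across and 16 down.
A3 = 3: the only remaining digit allowed by both the 12 across and the 10 down.
B3 = 12 − 3 = 9 completes the 12 across.
A1 = 10 − 9 = 1 completes the 10 down.
C1 = 16 − 9 = 7 completes the 16 down.
B2 = 23 − 15 = 8 completes the 23 across.
B1 = 13 − 8 = 5 completes the 13 across.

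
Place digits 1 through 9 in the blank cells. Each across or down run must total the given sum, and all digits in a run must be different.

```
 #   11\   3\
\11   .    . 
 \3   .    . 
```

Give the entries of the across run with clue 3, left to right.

2 1

3 in 2 cells must be {1,2}.
The 11 across and the 3 down share only 2, so R1C2 = 2.
The 3 across and the 11 down share only 2, so R2C1 = 2.
R2C2 = 3 − 2 = 1 completes the 3 across.
R1C1 = 11 − 2 = 9 completes the 11 across.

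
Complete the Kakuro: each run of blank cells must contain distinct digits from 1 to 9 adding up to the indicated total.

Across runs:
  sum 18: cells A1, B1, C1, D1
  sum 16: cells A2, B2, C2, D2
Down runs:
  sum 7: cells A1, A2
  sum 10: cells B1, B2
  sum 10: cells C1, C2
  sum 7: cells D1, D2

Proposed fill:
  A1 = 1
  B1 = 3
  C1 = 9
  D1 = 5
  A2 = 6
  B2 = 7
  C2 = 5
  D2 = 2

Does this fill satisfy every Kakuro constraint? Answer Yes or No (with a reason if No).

No — the down run C1–C2 sums to 14, not 10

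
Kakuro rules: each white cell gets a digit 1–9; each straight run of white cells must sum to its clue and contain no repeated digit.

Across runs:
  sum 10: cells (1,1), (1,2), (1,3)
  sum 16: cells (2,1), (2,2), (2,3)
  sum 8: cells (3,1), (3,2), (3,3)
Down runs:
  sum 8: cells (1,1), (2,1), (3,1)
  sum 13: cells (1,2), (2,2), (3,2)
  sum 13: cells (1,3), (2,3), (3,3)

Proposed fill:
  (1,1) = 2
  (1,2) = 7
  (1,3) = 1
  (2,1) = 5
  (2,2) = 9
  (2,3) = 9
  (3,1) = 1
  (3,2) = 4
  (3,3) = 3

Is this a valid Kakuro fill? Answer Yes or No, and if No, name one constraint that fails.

No — the across run (2,1)–(2,3) sums to 23, not 16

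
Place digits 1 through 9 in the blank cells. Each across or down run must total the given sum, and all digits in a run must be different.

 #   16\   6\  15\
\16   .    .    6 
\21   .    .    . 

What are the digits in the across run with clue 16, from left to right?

16 in 2 cells must be {7,9}.
R2C3 = 15 − 6 = 9 completes the 15 down.
Given what's placed, R2C1 must be 7 to fit the 21 across and 16 down.
R2C2 = 21 − 16 = 5 completes the 21 across.
R1C1 = 16 − 7 = 9 completes the 16 down.
R1C2 = 16 − 15 = 1 completes the 16 across.

9 1 6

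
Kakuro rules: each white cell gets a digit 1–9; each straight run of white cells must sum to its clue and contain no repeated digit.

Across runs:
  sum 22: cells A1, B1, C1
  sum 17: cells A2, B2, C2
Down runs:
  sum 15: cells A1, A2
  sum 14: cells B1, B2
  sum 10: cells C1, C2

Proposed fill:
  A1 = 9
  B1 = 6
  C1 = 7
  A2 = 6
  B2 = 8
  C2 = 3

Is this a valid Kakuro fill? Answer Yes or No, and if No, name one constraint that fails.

Yes

Across: 9+6+7=22; 6+8+3=17. Down: 9+6=15; 6+8=14; 7+3=10. No digit repeats within any run.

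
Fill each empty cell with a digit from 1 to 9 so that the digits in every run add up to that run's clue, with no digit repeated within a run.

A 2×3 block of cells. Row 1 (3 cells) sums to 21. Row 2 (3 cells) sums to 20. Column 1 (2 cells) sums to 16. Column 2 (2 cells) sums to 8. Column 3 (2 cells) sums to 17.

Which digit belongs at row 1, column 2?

16 in 2 cells must be {7,9}; 17 in 2 cells must be {8,9}.
Nothing is forced directly, so branch on (1,3), whose candidates are 8 or 9. If (1,3) = 8: that forces (2,3) = 9, (2,1) = 7, after which (2,2) would have to be in {4} for the 20 across but in {1,2,3,5,6,7} for the 8 down — contradiction. So (1,3) = 9.
Given what's placed, (1,1) must be 7 to fit the 21 across and 16 down.
(1,2) = 21 − 16 = 5 completes the 21 across.
(2,1) = 16 − 7 = 9 completes the 16 down.
(2,2) = 8 − 5 = 3 completes the 8 down.
(2,3) = 20 − 12 = 8 completes the 20 across.

5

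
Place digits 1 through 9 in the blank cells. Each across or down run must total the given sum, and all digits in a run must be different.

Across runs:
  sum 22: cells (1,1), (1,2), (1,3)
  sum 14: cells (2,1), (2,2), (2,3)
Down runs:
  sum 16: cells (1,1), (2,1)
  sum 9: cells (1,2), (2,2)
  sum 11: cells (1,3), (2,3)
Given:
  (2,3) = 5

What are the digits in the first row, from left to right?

16 in 2 cells must be {7,9}.
(1,3) = 11 − 5 = 6 completes the 11 down.
(2,1) = 7: the only remaining digit allowed by both the 14 across and the 16 down.
(2,2) = 14 − 12 = 2 completes the 14 across.
(1,1) = 16 − 7 = 9 completes the 16 down.
(1,2) = 22 − 15 = 7 completes the 22 across.

9 7 6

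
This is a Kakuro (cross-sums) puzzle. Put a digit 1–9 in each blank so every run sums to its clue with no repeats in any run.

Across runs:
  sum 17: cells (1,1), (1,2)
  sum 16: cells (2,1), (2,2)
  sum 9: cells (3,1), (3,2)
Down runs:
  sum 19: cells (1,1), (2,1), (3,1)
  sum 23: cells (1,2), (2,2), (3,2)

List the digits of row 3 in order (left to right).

3, 6

17 in 2 cells must be {8,9}; 16 in 2 cells must be {7,9}; 23 in 3 cells must be {6,8,9}.
The 16 across and the 23 down share only 9, so (2,2) = 9.
Given what's placed, (1,2) must be 8 to fit the 17 across and 23 down.
(2,1) = 16 − 9 = 7 completes the 16 across.
(3,2) = 23 − 17 = 6 completes the 23 down.
(1,1) = 17 − 8 = 9 completes the 17 across.
(3,1) = 9 − 6 = 3 completes the 9 across.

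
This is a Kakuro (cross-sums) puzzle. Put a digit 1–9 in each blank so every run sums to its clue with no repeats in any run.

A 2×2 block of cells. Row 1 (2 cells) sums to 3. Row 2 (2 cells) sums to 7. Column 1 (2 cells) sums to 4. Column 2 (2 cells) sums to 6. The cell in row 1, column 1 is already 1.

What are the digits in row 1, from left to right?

3 in 2 cells must be {1,2}; 4 in 2 cells must be {1,3}.
(1,2) = 3 − 1 = 2 completes the 3 across.
(2,1) = 4 − 1 = 3 completes the 4 down.
(2,2) = 7 − 3 = 4 completes the 7 across.

1 2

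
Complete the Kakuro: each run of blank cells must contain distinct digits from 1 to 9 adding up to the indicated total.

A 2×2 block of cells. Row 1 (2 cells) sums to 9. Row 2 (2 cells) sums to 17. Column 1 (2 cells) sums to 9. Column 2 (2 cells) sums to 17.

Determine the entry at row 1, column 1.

1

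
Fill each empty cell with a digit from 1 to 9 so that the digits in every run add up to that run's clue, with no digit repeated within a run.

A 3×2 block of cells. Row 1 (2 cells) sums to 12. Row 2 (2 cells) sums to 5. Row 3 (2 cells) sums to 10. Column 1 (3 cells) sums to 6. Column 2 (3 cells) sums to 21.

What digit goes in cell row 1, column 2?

6 in 3 cells must be {1,2,3}.
The 12 across and the 6 down share only 3, so (1,1) = 3.
(1,2) = 12 − 3 = 9 completes the 12 across.
Given what's placed, (2,2) must be 4 to fit the 5 across and 21 down.
(3,2) = 21 − 13 = 8 completes the 21 down.
(2,1) = 5 − 4 = 1 completes the 5 across.
(3,1) = 10 − 8 = 2 completes the 10 across.

9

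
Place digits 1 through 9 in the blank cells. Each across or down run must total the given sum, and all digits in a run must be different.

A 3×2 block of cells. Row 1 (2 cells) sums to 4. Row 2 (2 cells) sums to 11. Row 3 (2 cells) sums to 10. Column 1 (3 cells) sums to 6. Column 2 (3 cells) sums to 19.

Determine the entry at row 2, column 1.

2

4 in 2 cells must be {1,3}; 6 in 3 cells must be {1,2,3}.
The 4 across and the 19 down share only 3, so (1,2) = 3.
(1,1) = 4 − 3 = 1 completes the 4 across.
Nothing is forced directly, so branch on (2,1), whose candidates are 2 or 3. If (2,1) = 3: then (2,2) would have to be in {8} for the 11 across but in {7,9} for the 19 down — contradiction. So (2,1) = 2.
(2,2) = 11 − 2 = 9 completes the 11 across.
(3,1) = 6 − 3 = 3 completes the 6 down.
(3,2) = 10 − 3 = 7 completes the 10 across.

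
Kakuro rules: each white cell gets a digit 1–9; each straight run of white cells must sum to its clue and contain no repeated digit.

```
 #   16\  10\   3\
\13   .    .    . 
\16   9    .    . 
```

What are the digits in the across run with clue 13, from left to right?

7, 4, 2

16 in 2 cells must be {7,9}; 3 in 2 cells must be {1,2}.
R1C1 = 16 − 9 = 7 completes the 16 down.
Nothing is forced directly, so branch on R1C3, whose candidates are 1 or 2. If R1C3 = 1: then R1C2 would have to be in {5} for the 13 across but in {1,2,3,4,6,7,8,9} for the 10 down — contradiction. So R1C3 = 2.
R1C2 = 13 − 9 = 4 completes the 13 across.
R2C2 = 10 − 4 = 6 completes the 10 down.
R2C3 = 16 − 15 = 1 completes the 16 across.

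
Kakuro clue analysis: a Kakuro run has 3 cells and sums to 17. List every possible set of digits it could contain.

{1,7,9}; {2,6,9}; {2,7,8}; {3,5,9}; {3,6,8}; {4,5,8}; {4,6,7}

3 distinct digits from 1–9 sum between 6 and 24.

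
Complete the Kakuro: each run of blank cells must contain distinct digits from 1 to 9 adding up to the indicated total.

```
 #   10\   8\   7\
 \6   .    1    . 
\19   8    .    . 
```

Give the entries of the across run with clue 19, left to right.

6 in 3 cells must be {1,2,3}.
R1C1 = 10 − 8 = 2 completes the 10 down.
R1C3 = 6 − 3 = 3 completes the 6 across.
R2C2 = 8 − 1 = 7 completes the 8 down.
R2C3 = 19 − 15 = 4 completes the 19 across.

8 7 4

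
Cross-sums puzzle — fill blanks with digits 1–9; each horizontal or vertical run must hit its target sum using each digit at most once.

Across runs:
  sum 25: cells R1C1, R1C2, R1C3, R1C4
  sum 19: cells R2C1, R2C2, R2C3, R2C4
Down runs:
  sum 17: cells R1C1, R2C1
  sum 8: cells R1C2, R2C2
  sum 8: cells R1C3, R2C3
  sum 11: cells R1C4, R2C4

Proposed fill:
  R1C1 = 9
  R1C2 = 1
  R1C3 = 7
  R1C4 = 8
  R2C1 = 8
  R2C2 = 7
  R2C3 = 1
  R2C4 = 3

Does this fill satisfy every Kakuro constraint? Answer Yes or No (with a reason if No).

Yes

Across: 9+1+7+8=25; 8+7+1+3=19. Down: 9+8=17; 1+7=8; 7+1=8; 8+3=11. No digit repeats within any run.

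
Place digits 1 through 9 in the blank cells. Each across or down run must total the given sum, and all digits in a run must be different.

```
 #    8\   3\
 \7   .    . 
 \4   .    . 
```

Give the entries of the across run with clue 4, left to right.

4 in 2 cells must be {1,3}; 3 in 2 cells must be {1,2}.
The 4 across and the 3 down share only 1, so R2C2 = 1.
R1C2 = 3 − 1 = 2 completes the 3 down.
R2C1 = 4 − 1 = 3 completes the 4 across.
R1C1 = 7 − 2 = 5 completes the 7 across.

3 1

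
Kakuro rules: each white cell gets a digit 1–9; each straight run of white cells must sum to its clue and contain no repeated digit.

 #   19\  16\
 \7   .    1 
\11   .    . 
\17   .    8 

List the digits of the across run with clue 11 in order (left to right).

17 in 2 cells must be {8,9}.
R1C1 = 7 − 1 = 6 completes the 7 across.
R2C2 = 16 − 9 = 7 completes the 16 down.
R3C1 = 17 − 8 = 9 completes the 17 across.
R2C1 = 11 − 7 = 4 completes the 11 across.

4, 7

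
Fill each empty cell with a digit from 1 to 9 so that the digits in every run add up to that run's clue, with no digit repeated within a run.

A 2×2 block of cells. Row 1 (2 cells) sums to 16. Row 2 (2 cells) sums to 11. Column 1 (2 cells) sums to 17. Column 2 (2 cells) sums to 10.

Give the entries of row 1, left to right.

9 7

16 in 2 cells must be {7,9}; 17 in 2 cells must be {8,9}.
The 16 across and the 17 down share only 9, so (1,1) = 9.
(1,2) = 16 − 9 = 7 completes the 16 across.
(2,1) = 17 − 9 = 8 completes the 17 down.
(2,2) = 11 − 8 = 3 completes the 11 across.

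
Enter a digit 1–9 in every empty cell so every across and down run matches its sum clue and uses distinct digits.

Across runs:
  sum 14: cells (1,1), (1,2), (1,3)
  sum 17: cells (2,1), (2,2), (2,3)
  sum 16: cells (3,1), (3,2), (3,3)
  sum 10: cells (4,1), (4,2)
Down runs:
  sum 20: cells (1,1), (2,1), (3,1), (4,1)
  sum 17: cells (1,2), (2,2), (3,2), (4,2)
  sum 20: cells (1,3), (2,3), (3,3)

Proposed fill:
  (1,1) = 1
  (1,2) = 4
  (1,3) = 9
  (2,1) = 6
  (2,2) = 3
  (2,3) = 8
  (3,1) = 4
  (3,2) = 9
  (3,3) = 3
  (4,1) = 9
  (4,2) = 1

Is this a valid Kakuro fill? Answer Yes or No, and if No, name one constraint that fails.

Yes

Across: 1+4+9=14; 6+3+8=17; 4+9+3=16; 9+1=10. Down: 1+6+4+9=20; 4+3+9+1=17; 9+8+3=20. No digit repeats within any run.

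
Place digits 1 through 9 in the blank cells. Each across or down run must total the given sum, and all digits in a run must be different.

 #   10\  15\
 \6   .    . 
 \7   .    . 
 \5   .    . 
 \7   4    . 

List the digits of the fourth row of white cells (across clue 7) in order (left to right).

4 3

10 in 4 cells must be {1,2,3,4}.
R4C2 = 7 − 4 = 3 completes the 7 across.
Nothing is forced directly, so branch on R1C1, whose candidates are 1 or 2. If R1C1 = 1: that forces R1C2 = 5, R3C2 = 1, R2C2 = 6, after which R3C1 would have to be in {4} for the 5 across but in {2,3} for the 10 down — contradiction. So R1C1 = 2.
R1C2 = 6 − 2 = 4 completes the 6 across.
Nothing is forced directly, so branch on R2C1, whose candidates are 1 or 3. If R2C1 = 3: then R2C2 would have to be in {4} for the 7 across but in {1,2,6,7} for the 15 down — contradiction. So R2C1 = 1.
R2C2 = 7 − 1 = 6 completes the 7 across.
R3C1 = 10 − 7 = 3 completes the 10 down.
R3C2 = 5 − 3 = 2 completes the 5 across.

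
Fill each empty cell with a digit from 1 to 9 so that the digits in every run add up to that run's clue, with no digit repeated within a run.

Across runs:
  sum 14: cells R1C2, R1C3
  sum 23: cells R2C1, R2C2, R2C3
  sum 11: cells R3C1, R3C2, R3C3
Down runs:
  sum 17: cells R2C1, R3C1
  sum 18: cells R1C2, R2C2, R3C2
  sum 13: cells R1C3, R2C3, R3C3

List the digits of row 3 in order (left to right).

8 1 2

23 in 3 cells must be {6,8,9}; 17 in 2 cells must be {8,9}.
Only 8 fits R3C1 under both its across sum 11 and down sum 17.
R2C1 = 17 − 8 = 9 completes the 17 down.
Nothing is forced directly, so branch on R2C3, whose candidates are 6 or 8. If R2C3 = 8: then R1C3 would have to be in {5,6,8,9} for the 14 across but in {1,2,3,4} for the 13 down — contradiction. So R2C3 = 6.
R1C3 = 5: the only remaining digit allowed by both the 14 across and the 13 down.
R2C2 = 23 − 15 = 8 completes the 23 across.
Given what's placed, R3C2 must be 1 to fit the 11 across and 18 down.
R3C3 = 11 − 9 = 2 completes the 11 across.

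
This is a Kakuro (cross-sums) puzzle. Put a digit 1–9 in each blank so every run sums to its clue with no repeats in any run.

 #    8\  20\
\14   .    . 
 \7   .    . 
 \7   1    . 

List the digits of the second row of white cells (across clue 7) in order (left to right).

Given what's placed, R1C1 must be 5 to fit the 14 across and 8 down.
R1C2 = 14 − 5 = 9 completes the 14 across.
R2C1 = 8 − 6 = 2 completes the 8 down.
R2C2 = 7 − 2 = 5 completes the 7 across.
R3C2 = 7 − 1 = 6 completes the 7 across.

2, 5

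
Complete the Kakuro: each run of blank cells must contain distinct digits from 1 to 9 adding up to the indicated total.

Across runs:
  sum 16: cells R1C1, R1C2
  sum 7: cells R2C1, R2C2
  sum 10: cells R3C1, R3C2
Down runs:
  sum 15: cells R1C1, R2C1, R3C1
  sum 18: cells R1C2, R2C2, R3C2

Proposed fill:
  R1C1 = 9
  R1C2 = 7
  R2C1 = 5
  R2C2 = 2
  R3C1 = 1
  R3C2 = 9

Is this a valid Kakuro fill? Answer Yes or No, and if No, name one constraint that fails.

Yes

Across: 9+7=16; 5+2=7; 1+9=10. Down: 9+5+1=15; 7+2+9=18. No digit repeats within any run.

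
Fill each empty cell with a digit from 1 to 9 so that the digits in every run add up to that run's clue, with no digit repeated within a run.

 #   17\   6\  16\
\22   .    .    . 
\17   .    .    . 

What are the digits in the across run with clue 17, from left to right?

9 1 7

17 in 2 cells must be {8,9}; 16 in 2 cells must be {7,9}.
The 22 across and the 6 down share only 5, so R1C2 = 5.
Given what's placed, R1C3 must be 9 to fit the 22 across and 16 down.
R2C2 = 6 − 5 = 1 completes the 6 down.
R2C3 = 16 − 9 = 7 completes the 16 down.
R1C1 = 22 − 14 = 8 completes the 22 across.
R2C1 = 17 − 8 = 9 completes the 17 across.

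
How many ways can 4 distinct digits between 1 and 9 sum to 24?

8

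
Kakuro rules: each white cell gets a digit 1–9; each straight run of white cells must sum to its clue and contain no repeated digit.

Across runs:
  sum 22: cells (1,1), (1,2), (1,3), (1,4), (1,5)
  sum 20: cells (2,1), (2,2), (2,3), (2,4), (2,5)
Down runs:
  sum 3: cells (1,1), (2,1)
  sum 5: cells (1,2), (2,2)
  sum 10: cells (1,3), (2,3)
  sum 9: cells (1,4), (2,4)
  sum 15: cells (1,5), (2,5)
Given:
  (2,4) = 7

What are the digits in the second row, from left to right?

3 in 2 cells must be {1,2}.
(1,4) = 9 − 7 = 2 completes the 9 down.
(2,5) = 6: the only remaining digit allowed by both the 20 across and the 15 down.
Given what's placed, (1,1) must be 1 to fit the 22 across and 3 down.
(1,5) = 15 − 6 = 9 completes the 15 down.
(2,1) = 3 − 1 = 2 completes the 3 down.
No cell is forced outright now. (2,2) can only be 1 or 4 (the digits allowed by both its 20 across and its 5 down). If (2,2) = 4: then (1,2) would have to be in {3,4,6,7} for the 22 across but in {1} for the 5 down — contradiction. So (2,2) = 1.
(1,2) = 5 − 1 = 4 completes the 5 down.
(1,3) = 22 − 16 = 6 completes the 22 across.
(2,3) = 20 − 16 = 4 completes the 20 across.

2 1 4 7 6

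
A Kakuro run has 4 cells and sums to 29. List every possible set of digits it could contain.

4 distinct digits from 1–9 sum between 10 and 30.
Only one set works: {5,7,8,9}.

{5,7,8,9}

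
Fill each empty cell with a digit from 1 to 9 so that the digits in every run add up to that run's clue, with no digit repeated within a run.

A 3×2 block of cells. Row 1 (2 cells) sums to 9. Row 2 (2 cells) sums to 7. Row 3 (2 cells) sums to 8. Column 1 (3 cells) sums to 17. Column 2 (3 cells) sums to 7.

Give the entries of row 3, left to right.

7 in 3 cells must be {1,2,4}.
Nothing is forced directly, so branch on (1,2), whose candidates are 1 or 2 or 4. If (1,2) = 2: that forces (1,1) = 7, (3,2) = 1, (2,2) = 4, after which (3,1) would have to be in {7} for the 8 across but in {1,2,4,6,8,9} for the 17 down — contradiction. If (1,2) = 4: that forces (1,1) = 5, (3,1) = 3, after which (3,2) would have to be in {5} for the 8 across but in {1,2} for the 7 down — contradiction. So (1,2) = 1.
(1,1) = 9 − 1 = 8 completes the 9 across.
Given what's placed, (3,2) must be 2 to fit the 8 across and 7 down.
(2,2) = 7 − 3 = 4 completes the 7 down.
(3,1) = 8 − 2 = 6 completes the 8 across.
(2,1) = 7 − 4 = 3 completes the 7 across.

6, 2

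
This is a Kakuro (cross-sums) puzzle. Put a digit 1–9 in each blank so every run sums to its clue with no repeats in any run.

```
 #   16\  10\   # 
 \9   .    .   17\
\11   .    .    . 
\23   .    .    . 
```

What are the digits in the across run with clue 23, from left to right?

8, 6, 9

23 in 3 cells must be {6,8,9}; 17 in 2 cells must be {8,9}.
Only 8 fits R2C3 under both its across sum 11 and down sum 17.
The 23 across and the 10 down share only 6, so R3C2 = 6.
R3C3 = 17 − 8 = 9 completes the 17 down.
R2C2 = 1: the only remaining digit allowed by both the 11 across and the 10 down.
R3C1 = 23 − 15 = 8 completes the 23 across.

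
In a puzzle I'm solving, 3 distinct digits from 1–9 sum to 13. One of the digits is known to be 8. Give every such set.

{1,4,8}; {2,3,8}

3 distinct digits from 1–9 sum between 6 and 24.
Keeping only sets containing 8.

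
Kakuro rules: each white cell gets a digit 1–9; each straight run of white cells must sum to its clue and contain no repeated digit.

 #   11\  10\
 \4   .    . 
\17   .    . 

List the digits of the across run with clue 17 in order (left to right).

8, 9

4 in 2 cells must be {1,3}; 17 in 2 cells must be {8,9}.
The 4 across and the 11 down share only 3, so R1C1 = 3.
R1C2 = 4 − 3 = 1 completes the 4 across.
R2C1 = 11 − 3 = 8 completes the 11 down.
R2C2 = 17 − 8 = 9 completes the 17 across.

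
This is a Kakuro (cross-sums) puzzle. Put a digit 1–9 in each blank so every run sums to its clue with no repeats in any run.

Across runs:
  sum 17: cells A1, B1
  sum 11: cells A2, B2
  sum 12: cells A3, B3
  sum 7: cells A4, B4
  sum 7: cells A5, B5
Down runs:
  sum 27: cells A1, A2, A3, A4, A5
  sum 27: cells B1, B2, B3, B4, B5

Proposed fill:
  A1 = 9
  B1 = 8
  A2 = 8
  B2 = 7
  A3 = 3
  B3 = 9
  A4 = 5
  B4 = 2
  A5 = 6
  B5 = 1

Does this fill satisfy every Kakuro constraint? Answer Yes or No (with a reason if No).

No — the across run A2–B2 sums to 15, not 11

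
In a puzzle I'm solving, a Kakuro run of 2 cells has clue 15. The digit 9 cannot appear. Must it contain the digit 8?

Yes

The only way to make 15 from 2 distinct digits under that restriction is {7,8}, which contains 8.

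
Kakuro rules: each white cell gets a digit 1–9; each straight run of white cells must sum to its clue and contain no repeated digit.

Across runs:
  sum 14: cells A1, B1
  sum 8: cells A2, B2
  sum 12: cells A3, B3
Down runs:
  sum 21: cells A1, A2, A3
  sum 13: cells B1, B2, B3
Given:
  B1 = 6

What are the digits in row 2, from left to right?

6, 2

A1 = 14 − 6 = 8 completes the 14 across.
Nothing is forced directly, so branch on A2, whose candidates are 6 or 7. If A2 = 7: then B2 would have to be in {1} for the 8 across but in {2,3,4,5} for the 13 down — contradiction. So A2 = 6.
B2 = 8 − 6 = 2 completes the 8 across.
A3 = 21 − 14 = 7 completes the 21 down.
B3 = 12 − 7 = 5 completes the 12 across.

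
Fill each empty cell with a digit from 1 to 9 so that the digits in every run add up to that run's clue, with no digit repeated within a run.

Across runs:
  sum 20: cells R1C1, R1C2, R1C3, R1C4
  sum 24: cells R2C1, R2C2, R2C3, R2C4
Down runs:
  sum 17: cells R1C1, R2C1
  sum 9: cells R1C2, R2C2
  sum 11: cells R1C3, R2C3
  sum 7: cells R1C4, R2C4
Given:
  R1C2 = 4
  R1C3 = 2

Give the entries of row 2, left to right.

17 in 2 cells must be {8,9}.
R2C2 = 9 − 4 = 5 completes the 9 down.
R2C3 = 11 − 2 = 9 completes the 11 down.
R2C1 = 8: the only remaining digit allowed by both the 24 across and the 17 down.
R2C4 = 24 − 22 = 2 completes the 24 across.
R1C1 = 17 − 8 = 9 completes the 17 down.
R1C4 = 20 − 15 = 5 completes the 20 across.

8 5 9 2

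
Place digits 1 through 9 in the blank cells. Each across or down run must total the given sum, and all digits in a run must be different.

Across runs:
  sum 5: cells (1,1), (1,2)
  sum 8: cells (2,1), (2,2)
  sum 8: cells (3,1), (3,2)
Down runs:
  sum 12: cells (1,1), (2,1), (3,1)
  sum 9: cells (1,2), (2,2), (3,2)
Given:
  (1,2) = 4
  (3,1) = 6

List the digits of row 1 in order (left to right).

(1,1) = 5 − 4 = 1 completes the 5 across.
(2,1) = 12 − 7 = 5 completes the 12 down.
(2,2) = 8 − 5 = 3 completes the 8 across.
(3,2) = 8 − 6 = 2 completes the 8 across.

1 4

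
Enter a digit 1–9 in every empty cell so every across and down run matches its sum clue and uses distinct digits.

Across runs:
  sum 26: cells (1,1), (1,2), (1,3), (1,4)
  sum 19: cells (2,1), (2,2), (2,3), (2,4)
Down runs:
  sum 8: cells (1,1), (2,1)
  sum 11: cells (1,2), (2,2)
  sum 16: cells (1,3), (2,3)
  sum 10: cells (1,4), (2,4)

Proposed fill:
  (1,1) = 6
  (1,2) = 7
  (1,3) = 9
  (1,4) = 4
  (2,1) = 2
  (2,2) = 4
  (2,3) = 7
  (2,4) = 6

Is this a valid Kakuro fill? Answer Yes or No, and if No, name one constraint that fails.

Yes

Across: 6+7+9+4=26; 2+4+7+6=19. Down: 6+2=8; 7+4=11; 9+7=16; 4+6=10. No digit repeats within any run.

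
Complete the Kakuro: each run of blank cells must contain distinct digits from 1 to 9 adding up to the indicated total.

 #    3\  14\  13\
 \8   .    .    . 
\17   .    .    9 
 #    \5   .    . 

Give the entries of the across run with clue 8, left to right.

3 in 2 cells must be {1,2}.
No cell is forced outright now. R1C3 can only be 1 or 3 (the digits allowed by both its 8 across and its 13 down). If R1C3 = 3: that forces R1C1 = 1, R1C2 = 4, R2C1 = 2, after which R2C2 would have to be in {6} for the 17 across but in {1,2,3,7,8,9} for the 14 down — contradiction. So R1C3 = 1.
Given what's placed, R1C1 must be 2 to fit the 8 across and 3 down.
R1C2 = 8 − 3 = 5 completes the 8 across.
R2C1 = 3 − 2 = 1 completes the 3 down.
R2C2 = 17 − 10 = 7 completes the 17 across.
R3C2 = 14 − 12 = 2 completes the 14 down.
R3C3 = 5 − 2 = 3 completes the 5 across.

2 5 1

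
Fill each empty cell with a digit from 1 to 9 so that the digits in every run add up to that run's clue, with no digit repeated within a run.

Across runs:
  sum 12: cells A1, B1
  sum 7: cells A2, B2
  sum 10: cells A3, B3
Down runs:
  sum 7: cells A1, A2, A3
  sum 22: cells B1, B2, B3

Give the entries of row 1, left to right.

4, 8

7 in 3 cells must be {1,2,4}.
The 12 across and the 7 down share only 4, so A1 = 4.
B1 = 12 − 4 = 8 completes the 12 across.
Given what's placed, B2 must be 5 to fit the 7 across and 22 down.
B3 = 22 − 13 = 9 completes the 22 down.
A2 = 7 − 5 = 2 completes the 7 across.
A3 = 10 − 9 = 1 completes the 10 across.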